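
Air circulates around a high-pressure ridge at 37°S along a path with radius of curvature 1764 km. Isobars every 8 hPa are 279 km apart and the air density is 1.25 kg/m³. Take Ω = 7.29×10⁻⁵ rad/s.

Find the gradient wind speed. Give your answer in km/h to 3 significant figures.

Coriolis parameter at 37°S:
f = 2Ω sin φ = 2 × 7.29×10⁻⁵ × sin 37° = 8.77×10⁻⁵ s⁻¹
Pressure gradient: |∂P/∂n| = 800 Pa / 279000 m = 2.87×10⁻³ Pa/m
Geostrophic speed: V_g = |∂P/∂n|/(fρ) = 2.87×10⁻³/(8.77×10⁻⁵ × 1.25) = 26.1 m/s
Around a high, pressure-gradient force acts outward with centrifugal, so Coriolis balances both:
fV = (1/ρ)|∂P/∂n| + V²/R  →  V² − fR·V + fR·V_g = 0
With fR = 8.77×10⁻⁵ × 1764×10³ m = 155 m/s:
V = [fR − √((fR)² − 4 fR V_g)]/2 = [155 − √(155² − 4×155×26.1)]/2 = 33.3 m/s
Supergeostrophic (V > V_g = 26.1 m/s), as expected around a high.
Converting: 33.3 m/s × 3.6 = 120 km/h

120 km/h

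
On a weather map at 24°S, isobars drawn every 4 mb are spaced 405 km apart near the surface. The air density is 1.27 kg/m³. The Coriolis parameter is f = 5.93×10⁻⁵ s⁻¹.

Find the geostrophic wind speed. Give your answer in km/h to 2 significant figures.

47 km/h

Pressure gradient: |∂P/∂n| = 400 Pa / 405000 m = 9.88×10⁻⁴ Pa/m
Geostrophic balance (pressure-gradient force = Coriolis force):
V_g = (1/(fρ)) |∂P/∂n| = 9.88×10⁻⁴ / (5.93×10⁻⁵ × 1.27) = 13.1 m/s
Converting: 13.1 m/s × 3.6 = 47 km/h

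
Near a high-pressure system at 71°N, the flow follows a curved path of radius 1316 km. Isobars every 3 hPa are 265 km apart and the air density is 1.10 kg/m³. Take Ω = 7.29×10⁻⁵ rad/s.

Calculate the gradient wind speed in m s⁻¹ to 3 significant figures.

Coriolis parameter at 71°N:
f = 2Ω sin φ = 2 × 7.29×10⁻⁵ × sin 71° = 1.38×10⁻⁴ s⁻¹
Pressure gradient: |∂P/∂n| = 300 Pa / 265000 m = 1.13×10⁻³ Pa/m
Geostrophic speed: V_g = |∂P/∂n|/(fρ) = 1.13×10⁻³/(1.38×10⁻⁴ × 1.10) = 7.47 m/s
Around a high, pressure-gradient force acts outward with centrifugal, so Coriolis balances both:
fV = (1/ρ)|∂P/∂n| + V²/R  →  V² − fR·V + fR·V_g = 0
With fR = 1.38×10⁻⁴ × 1316×10³ m = 181 m/s:
V = [fR − √((fR)² − 4 fR V_g)]/2 = [181 − √(181² − 4×181×7.47)]/2 = 7.8 m/s
Supergeostrophic (V > V_g = 7.47 m/s), as expected around a high.

7.80 m s⁻¹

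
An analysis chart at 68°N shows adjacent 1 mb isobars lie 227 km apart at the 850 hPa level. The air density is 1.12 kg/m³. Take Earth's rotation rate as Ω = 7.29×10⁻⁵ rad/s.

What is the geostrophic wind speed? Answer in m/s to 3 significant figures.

2.91 m/s

Coriolis parameter at 68°N:
f = 2Ω sin φ = 2 × 7.29×10⁻⁵ × sin 68° = 1.35×10⁻⁴ s⁻¹
Pressure gradient: |∂P/∂n| = 100 Pa / 227000 m = 4.41×10⁻⁴ Pa/m
Geostrophic balance (pressure-gradient force = Coriolis force):
V_g = (1/(fρ)) |∂P/∂n| = 4.41×10⁻⁴ / (1.35×10⁻⁴ × 1.12) = 2.91 m/s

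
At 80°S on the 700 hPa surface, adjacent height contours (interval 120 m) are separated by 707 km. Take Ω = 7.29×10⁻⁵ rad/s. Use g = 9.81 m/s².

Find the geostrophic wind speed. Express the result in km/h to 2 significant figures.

Coriolis parameter at 80°S:
f = 2Ω sin φ = 2 × 7.29×10⁻⁵ × sin 80° = 1.44×10⁻⁴ s⁻¹
Height gradient: |∂Z/∂n| = 120 m / 707000 m = 1.70×10⁻⁴
On a pressure surface, geostrophic balance gives V_g = (g/f)|∂Z/∂n|:
V_g = 9.81 × 1.70×10⁻⁴ / 1.44×10⁻⁴ = 11.6 m/s
Converting: 11.6 m/s × 3.6 = 42 km/h

42 km/h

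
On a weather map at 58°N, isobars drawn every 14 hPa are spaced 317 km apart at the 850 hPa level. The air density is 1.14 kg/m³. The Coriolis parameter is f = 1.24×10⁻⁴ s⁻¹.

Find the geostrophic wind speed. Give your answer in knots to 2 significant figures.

Pressure gradient: |∂P/∂n| = 1400 Pa / 317000 m = 4.42×10⁻³ Pa/m
Geostrophic balance (pressure-gradient force = Coriolis force):
V_g = (1/(fρ)) |∂P/∂n| = 4.42×10⁻³ / (1.24×10⁻⁴ × 1.14) = 31.2 m/s
Converting: 31.2 m/s × 1.944 = 61 knots

61 knots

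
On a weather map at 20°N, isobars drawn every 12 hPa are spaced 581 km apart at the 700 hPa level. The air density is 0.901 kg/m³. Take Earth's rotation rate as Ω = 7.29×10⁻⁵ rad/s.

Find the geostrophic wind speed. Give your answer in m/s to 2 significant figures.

Coriolis parameter at 20°N:
f = 2Ω sin φ = 2 × 7.29×10⁻⁵ × sin 20° = 4.99×10⁻⁵ s⁻¹
Pressure gradient: |∂P/∂n| = 1200 Pa / 581000 m = 2.07×10⁻³ Pa/m
Geostrophic balance (pressure-gradient force = Coriolis force):
V_g = (1/(fρ)) |∂P/∂n| = 2.07×10⁻³ / (4.99×10⁻⁵ × 0.901) = 46.0 m/s

46 m/s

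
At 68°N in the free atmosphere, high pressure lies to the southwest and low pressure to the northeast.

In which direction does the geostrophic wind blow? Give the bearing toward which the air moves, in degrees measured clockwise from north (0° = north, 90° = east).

135°

The pressure-gradient force points toward the northeast (bearing 045°).
Geostrophic balance: in the Northern Hemisphere the Coriolis force deflects motion to the right, so the geostrophic wind blows 90° to the right of the pressure-gradient force (low pressure on the left).
Rotating 045° by 90° clockwise gives 135° — the wind blows toward the southeast.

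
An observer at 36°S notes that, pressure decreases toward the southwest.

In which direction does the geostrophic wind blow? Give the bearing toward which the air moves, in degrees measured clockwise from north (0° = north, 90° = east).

The pressure-gradient force points toward the southwest (bearing 225°).
Geostrophic balance: in the Southern Hemisphere the Coriolis force deflects motion to the left, so the geostrophic wind blows 90° to the left of the pressure-gradient force (low pressure on the right).
Rotating 225° by 90° counterclockwise gives 135° — the wind blows toward the southeast.

135°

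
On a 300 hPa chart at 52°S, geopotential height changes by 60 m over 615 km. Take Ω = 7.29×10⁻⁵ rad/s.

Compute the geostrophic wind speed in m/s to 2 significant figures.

8.3 m/s

Coriolis parameter at 52°S:
f = 2Ω sin φ = 2 × 7.29×10⁻⁵ × sin 52° = 1.15×10⁻⁴ s⁻¹
Height gradient: |∂Z/∂n| = 60 m / 615000 m = 9.76×10⁻⁵
On a pressure surface, geostrophic balance gives V_g = (g/f)|∂Z/∂n|:
V_g = 9.81 × 9.76×10⁻⁵ / 1.15×10⁻⁴ = 8.33 m/s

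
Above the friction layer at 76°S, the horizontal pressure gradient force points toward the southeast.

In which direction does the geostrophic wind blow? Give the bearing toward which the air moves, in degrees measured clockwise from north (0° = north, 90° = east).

045°

The pressure-gradient force points toward the southeast (bearing 135°).
Geostrophic balance: in the Southern Hemisphere the Coriolis force deflects motion to the left, so the geostrophic wind blows 90° to the left of the pressure-gradient force (low pressure on the right).
Rotating 135° by 90° counterclockwise gives 045° — the wind blows toward the northeast.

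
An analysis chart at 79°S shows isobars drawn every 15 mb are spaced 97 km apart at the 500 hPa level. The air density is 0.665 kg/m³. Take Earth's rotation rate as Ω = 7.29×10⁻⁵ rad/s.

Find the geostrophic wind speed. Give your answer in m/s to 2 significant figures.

160 m/s

Coriolis parameter at 79°S:
f = 2Ω sin φ = 2 × 7.29×10⁻⁵ × sin 79° = 1.43×10⁻⁴ s⁻¹
Pressure gradient: |∂P/∂n| = 1500 Pa / 97000 m = 1.55×10⁻² Pa/m
Geostrophic balance (pressure-gradient force = Coriolis force):
V_g = (1/(fρ)) |∂P/∂n| = 1.55×10⁻² / (1.43×10⁻⁴ × 0.665) = 162 m/s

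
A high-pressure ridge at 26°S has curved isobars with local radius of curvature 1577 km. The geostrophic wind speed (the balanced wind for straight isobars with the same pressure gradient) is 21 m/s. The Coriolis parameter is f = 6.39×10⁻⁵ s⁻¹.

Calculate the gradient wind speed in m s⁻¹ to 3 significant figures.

Around a high, pressure-gradient force acts outward with centrifugal, so Coriolis balances both:
fV = (1/ρ)|∂P/∂n| + V²/R  →  V² − fR·V + fR·V_g = 0
With fR = 6.39×10⁻⁵ × 1577×10³ m = 101 m/s:
V = [fR − √((fR)² − 4 fR V_g)]/2 = [101 − √(101² − 4×101×21)]/2 = 29.8 m/s
Supergeostrophic (V > V_g = 21 m/s), as expected around a high.

29.8 m s⁻¹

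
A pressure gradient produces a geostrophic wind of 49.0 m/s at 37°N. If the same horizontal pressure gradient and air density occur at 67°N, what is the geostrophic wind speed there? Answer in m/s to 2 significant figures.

32 m/s

With the same pressure gradient and density, V_g ∝ 1/f ∝ 1/sin φ.
V₂ = V₁ · sin φ₁ / sin φ₂ = 49.0 × sin 37° / sin 67°
V₂ = 49.0 × 0.6018/0.9205 = 32 m/s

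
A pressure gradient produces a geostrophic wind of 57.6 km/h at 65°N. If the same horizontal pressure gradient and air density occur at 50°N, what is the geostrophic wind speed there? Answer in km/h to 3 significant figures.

68.1 km/h

With the same pressure gradient and density, V_g ∝ 1/f ∝ 1/sin φ.
V₂ = V₁ · sin φ₁ / sin φ₂ = 57.6 × sin 65° / sin 50°
V₂ = 57.6 × 0.9063/0.7660 = 68.1 km/h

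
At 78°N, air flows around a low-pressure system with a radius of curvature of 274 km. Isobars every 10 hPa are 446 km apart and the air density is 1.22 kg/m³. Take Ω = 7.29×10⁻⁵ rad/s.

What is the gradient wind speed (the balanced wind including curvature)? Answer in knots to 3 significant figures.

19.9 knots

Coriolis parameter at 78°N:
f = 2Ω sin φ = 2 × 7.29×10⁻⁵ × sin 78° = 1.43×10⁻⁴ s⁻¹
Pressure gradient: |∂P/∂n| = 1000 Pa / 446000 m = 2.24×10⁻³ Pa/m
Geostrophic speed: V_g = |∂P/∂n|/(fρ) = 2.24×10⁻³/(1.43×10⁻⁴ × 1.22) = 12.9 m/s
Around a low, centrifugal force acts outward with Coriolis, so pressure-gradient force balances both:
(1/ρ)|∂P/∂n| = fV + V²/R  →  V² + fR·V − fR·V_g = 0
With fR = 1.43×10⁻⁴ × 274×10³ m = 39.1 m/s:
V = [−fR + √((fR)² + 4 fR V_g)]/2 = [−39.1 + √(39.1² + 4×39.1×12.9)]/2 = 10.2 m/s
Subgeostrophic (V < V_g = 12.9 m/s), as expected around a low.
Converting: 10.2 m/s × 1.944 = 19.9 knots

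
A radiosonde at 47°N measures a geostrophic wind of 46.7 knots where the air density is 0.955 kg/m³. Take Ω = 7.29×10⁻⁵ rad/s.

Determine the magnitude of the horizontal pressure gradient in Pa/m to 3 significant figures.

2.45×10⁻³ Pa/m

Coriolis parameter at 47°N:
f = 2Ω sin φ = 2 × 7.29×10⁻⁵ × sin 47° = 1.07×10⁻⁴ s⁻¹
Wind speed in SI: 46.7 knots = 24.0 m/s
Geostrophic balance rearranged: |∂P/∂n| = f ρ V_g
|∂P/∂n| = 1.07×10⁻⁴ × 0.955 × 24.0 = 2.45×10⁻³ Pa/m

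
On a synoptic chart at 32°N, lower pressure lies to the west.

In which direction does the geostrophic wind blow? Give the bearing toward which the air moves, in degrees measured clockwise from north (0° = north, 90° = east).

The pressure-gradient force points toward the west (bearing 270°).
Geostrophic balance: in the Northern Hemisphere the Coriolis force deflects motion to the right, so the geostrophic wind blows 90° to the right of the pressure-gradient force (low pressure on the left).
Rotating 270° by 90° clockwise gives 000° — the wind blows toward the north.

000°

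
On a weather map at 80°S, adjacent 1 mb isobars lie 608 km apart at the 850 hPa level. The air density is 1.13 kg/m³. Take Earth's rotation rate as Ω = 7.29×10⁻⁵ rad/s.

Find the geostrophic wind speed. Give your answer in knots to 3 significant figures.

Coriolis parameter at 80°S:
f = 2Ω sin φ = 2 × 7.29×10⁻⁵ × sin 80° = 1.44×10⁻⁴ s⁻¹
Pressure gradient: |∂P/∂n| = 100 Pa / 608000 m = 1.64×10⁻⁴ Pa/m
Geostrophic balance (pressure-gradient force = Coriolis force):
V_g = (1/(fρ)) |∂P/∂n| = 1.64×10⁻⁴ / (1.44×10⁻⁴ × 1.13) = 1.01 m/s
Converting: 1.01 m/s × 1.944 = 1.97 knots

1.97 knots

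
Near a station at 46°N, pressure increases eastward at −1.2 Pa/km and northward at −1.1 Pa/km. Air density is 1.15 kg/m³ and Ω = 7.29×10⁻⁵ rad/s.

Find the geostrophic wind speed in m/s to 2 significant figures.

Coriolis parameter at 46°N:
f = 2Ω sin φ = 2 × 7.29×10⁻⁵ × sin 46° = 1.05×10⁻⁴ s⁻¹
Component geostrophic relations (x east, y north):
u_g = −(1/(fρ)) ∂P/∂y,  v_g = (1/(fρ)) ∂P/∂x
u_g = −(−1.1×10⁻³)/(1.05×10⁻⁴ × 1.15) = 9.12 m/s;  v_g = (−1.2×10⁻³)/(1.05×10⁻⁴ × 1.15) = −9.95 m/s
|V_g| = √(u_g² + v_g²) = 13.5 m/s

13 m/s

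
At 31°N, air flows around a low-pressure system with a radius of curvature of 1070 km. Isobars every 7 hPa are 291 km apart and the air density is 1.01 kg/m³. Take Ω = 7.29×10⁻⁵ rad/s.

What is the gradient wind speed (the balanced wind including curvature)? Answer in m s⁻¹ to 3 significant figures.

Coriolis parameter at 31°N:
f = 2Ω sin φ = 2 × 7.29×10⁻⁵ × sin 31° = 7.51×10⁻⁵ s⁻¹
Pressure gradient: |∂P/∂n| = 700 Pa / 291000 m = 2.41×10⁻³ Pa/m
Geostrophic speed: V_g = |∂P/∂n|/(fρ) = 2.41×10⁻³/(7.51×10⁻⁵ × 1.01) = 31.7 m/s
Around a low, centrifugal force acts outward with Coriolis, so pressure-gradient force balances both:
(1/ρ)|∂P/∂n| = fV + V²/R  →  V² + fR·V − fR·V_g = 0
With fR = 7.51×10⁻⁵ × 1070×10³ m = 80.3 m/s:
V = [−fR + √((fR)² + 4 fR V_g)]/2 = [−80.3 + √(80.3² + 4×80.3×31.7)]/2 = 24.3 m/s
Subgeostrophic (V < V_g = 31.7 m/s), as expected around a low.

24.3 m s⁻¹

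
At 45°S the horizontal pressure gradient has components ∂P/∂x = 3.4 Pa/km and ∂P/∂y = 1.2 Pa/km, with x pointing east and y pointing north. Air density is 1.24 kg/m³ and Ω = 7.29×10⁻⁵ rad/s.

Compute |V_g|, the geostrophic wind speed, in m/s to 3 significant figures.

28.2 m/s

Coriolis parameter at 45°S:
f = 2Ω sin φ = 2 × 7.29×10⁻⁵ × sin 45° = 1.03×10⁻⁴ s⁻¹
In the Southern Hemisphere f is negative: f = −1.03×10⁻⁴ s⁻¹.
Component geostrophic relations (x east, y north):
u_g = −(1/(fρ)) ∂P/∂y,  v_g = (1/(fρ)) ∂P/∂x
u_g = −(1.2×10⁻³)/(−1.03×10⁻⁴ × 1.24) = 9.39 m/s;  v_g = (3.4×10⁻³)/(−1.03×10⁻⁴ × 1.24) = −26.6 m/s
|V_g| = √(u_g² + v_g²) = 28.2 m/s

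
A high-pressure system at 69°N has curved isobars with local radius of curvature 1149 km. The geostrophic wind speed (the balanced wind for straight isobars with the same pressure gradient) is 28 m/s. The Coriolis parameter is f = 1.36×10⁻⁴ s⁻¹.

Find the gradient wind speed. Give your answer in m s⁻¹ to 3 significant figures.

Around a high, pressure-gradient force acts outward with centrifugal, so Coriolis balances both:
fV = (1/ρ)|∂P/∂n| + V²/R  →  V² − fR·V + fR·V_g = 0
With fR = 1.36×10⁻⁴ × 1149×10³ m = 156 m/s:
V = [fR − √((fR)² − 4 fR V_g)]/2 = [156 − √(156² − 4×156×28)]/2 = 36.5 m/s
Supergeostrophic (V > V_g = 28 m/s), as expected around a high.

36.5 m s⁻¹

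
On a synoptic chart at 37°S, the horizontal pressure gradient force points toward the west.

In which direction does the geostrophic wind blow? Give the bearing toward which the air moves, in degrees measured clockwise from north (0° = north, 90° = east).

The pressure-gradient force points toward the west (bearing 270°).
Geostrophic balance: in the Southern Hemisphere the Coriolis force deflects motion to the left, so the geostrophic wind blows 90° to the left of the pressure-gradient force (low pressure on the right).
Rotating 270° by 90° counterclockwise gives 180° — the wind blows toward the south.

180°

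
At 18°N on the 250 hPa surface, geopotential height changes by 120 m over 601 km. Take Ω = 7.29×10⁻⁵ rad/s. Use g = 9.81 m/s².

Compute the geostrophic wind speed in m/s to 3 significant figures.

43.5 m/s

Coriolis parameter at 18°N:
f = 2Ω sin φ = 2 × 7.29×10⁻⁵ × sin 18° = 4.51×10⁻⁵ s⁻¹
Height gradient: |∂Z/∂n| = 120 m / 601000 m = 2.00×10⁻⁴
On a pressure surface, geostrophic balance gives V_g = (g/f)|∂Z/∂n|:
V_g = 9.81 × 2.00×10⁻⁴ / 4.51×10⁻⁵ = 43.5 m/s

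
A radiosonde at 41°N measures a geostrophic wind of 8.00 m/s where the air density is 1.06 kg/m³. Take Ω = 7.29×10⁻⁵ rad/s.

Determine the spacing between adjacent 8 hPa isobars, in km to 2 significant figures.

Coriolis parameter at 41°N:
f = 2Ω sin φ = 2 × 7.29×10⁻⁵ × sin 41° = 9.57×10⁻⁵ s⁻¹
Geostrophic balance rearranged: |∂P/∂n| = f ρ V_g
|∂P/∂n| = 9.57×10⁻⁵ × 1.06 × 8.00 = 8.11×10⁻⁴ Pa/m
Isobar spacing: Δn = ΔP/|∂P/∂n| = 800 Pa / 8.11×10⁻⁴ Pa/m = 986265 m ≈ 990 km

990 km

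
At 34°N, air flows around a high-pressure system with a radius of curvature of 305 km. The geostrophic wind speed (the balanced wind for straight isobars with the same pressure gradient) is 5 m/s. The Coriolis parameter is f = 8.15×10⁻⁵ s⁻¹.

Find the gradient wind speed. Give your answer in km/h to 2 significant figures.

25 km/h

Around a high, pressure-gradient force acts outward with centrifugal, so Coriolis balances both:
fV = (1/ρ)|∂P/∂n| + V²/R  →  V² − fR·V + fR·V_g = 0
With fR = 8.15×10⁻⁵ × 305×10³ m = 24.9 m/s:
V = [fR − √((fR)² − 4 fR V_g)]/2 = [24.9 − √(24.9² − 4×24.9×5)]/2 = 6.93 m/s
Supergeostrophic (V > V_g = 5 m/s), as expected around a high.
Converting: 6.93 m/s × 3.6 = 25 km/h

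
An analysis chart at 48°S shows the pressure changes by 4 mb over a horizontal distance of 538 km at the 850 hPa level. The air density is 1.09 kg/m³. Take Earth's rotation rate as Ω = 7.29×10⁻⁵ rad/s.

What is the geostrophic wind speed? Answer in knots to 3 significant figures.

Coriolis parameter at 48°S:
f = 2Ω sin φ = 2 × 7.29×10⁻⁵ × sin 48° = 1.08×10⁻⁴ s⁻¹
Pressure gradient: |∂P/∂n| = 400 Pa / 538000 m = 7.43×10⁻⁴ Pa/m
Geostrophic balance (pressure-gradient force = Coriolis force):
V_g = (1/(fρ)) |∂P/∂n| = 7.43×10⁻⁴ / (1.08×10⁻⁴ × 1.09) = 6.30 m/s
Converting: 6.30 m/s × 1.944 = 12.2 knots

12.2 knots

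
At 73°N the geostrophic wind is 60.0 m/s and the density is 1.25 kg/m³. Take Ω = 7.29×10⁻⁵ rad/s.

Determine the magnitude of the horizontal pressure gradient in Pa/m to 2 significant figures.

1.0×10⁻² Pa/m

Coriolis parameter at 73°N:
f = 2Ω sin φ = 2 × 7.29×10⁻⁵ × sin 73° = 1.39×10⁻⁴ s⁻¹
Geostrophic balance rearranged: |∂P/∂n| = f ρ V_g
|∂P/∂n| = 1.39×10⁻⁴ × 1.25 × 60.0 = 1.05×10⁻² Pa/m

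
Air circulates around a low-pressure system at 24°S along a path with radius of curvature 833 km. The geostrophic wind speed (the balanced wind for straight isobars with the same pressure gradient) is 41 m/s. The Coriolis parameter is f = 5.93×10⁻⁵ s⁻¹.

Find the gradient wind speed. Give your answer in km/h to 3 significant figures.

Around a low, centrifugal force acts outward with Coriolis, so pressure-gradient force balances both:
(1/ρ)|∂P/∂n| = fV + V²/R  →  V² + fR·V − fR·V_g = 0
With fR = 5.93×10⁻⁵ × 833×10³ m = 49.4 m/s:
V = [−fR + √((fR)² + 4 fR V_g)]/2 = [−49.4 + √(49.4² + 4×49.4×41)]/2 = 26.6 m/s
Subgeostrophic (V < V_g = 41 m/s), as expected around a low.
Converting: 26.6 m/s × 3.6 = 95.9 km/h

95.9 km/h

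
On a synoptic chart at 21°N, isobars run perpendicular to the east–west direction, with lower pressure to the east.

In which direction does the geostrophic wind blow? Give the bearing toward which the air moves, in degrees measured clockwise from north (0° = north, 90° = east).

The pressure-gradient force points toward the east (bearing 090°).
Geostrophic balance: in the Northern Hemisphere the Coriolis force deflects motion to the right, so the geostrophic wind blows 90° to the right of the pressure-gradient force (low pressure on the left).
Rotating 090° by 90° clockwise gives 180° — the wind blows toward the south.

180°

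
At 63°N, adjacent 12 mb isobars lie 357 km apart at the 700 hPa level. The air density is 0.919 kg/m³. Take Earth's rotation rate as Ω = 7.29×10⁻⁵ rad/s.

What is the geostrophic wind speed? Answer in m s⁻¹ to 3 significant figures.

28.2 m s⁻¹

Coriolis parameter at 63°N:
f = 2Ω sin φ = 2 × 7.29×10⁻⁵ × sin 63° = 1.30×10⁻⁴ s⁻¹
Pressure gradient: |∂P/∂n| = 1200 Pa / 357000 m = 3.36×10⁻³ Pa/m
Geostrophic balance (pressure-gradient force = Coriolis force):
V_g = (1/(fρ)) |∂P/∂n| = 3.36×10⁻³ / (1.30×10⁻⁴ × 0.919) = 28.2 m/s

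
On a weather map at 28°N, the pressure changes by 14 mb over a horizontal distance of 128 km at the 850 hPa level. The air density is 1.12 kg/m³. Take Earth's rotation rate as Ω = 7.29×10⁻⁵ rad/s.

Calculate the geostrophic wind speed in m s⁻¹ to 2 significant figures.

Coriolis parameter at 28°N:
f = 2Ω sin φ = 2 × 7.29×10⁻⁵ × sin 28° = 6.84×10⁻⁵ s⁻¹
Pressure gradient: |∂P/∂n| = 1400 Pa / 128000 m = 1.09×10⁻² Pa/m
Geostrophic balance (pressure-gradient force = Coriolis force):
V_g = (1/(fρ)) |∂P/∂n| = 1.09×10⁻² / (6.84×10⁻⁵ × 1.12) = 143 m/s

140 m s⁻¹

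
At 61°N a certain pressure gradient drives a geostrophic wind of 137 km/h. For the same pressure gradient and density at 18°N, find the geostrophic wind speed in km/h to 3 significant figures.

With the same pressure gradient and density, V_g ∝ 1/f ∝ 1/sin φ.
V₂ = V₁ · sin φ₁ / sin φ₂ = 137 × sin 61° / sin 18°
V₂ = 137 × 0.8746/0.3090 = 388 km/h

388 km/h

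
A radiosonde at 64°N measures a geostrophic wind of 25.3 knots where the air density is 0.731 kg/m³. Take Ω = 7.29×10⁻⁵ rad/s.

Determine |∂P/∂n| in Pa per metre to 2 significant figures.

Coriolis parameter at 64°N:
f = 2Ω sin φ = 2 × 7.29×10⁻⁵ × sin 64° = 1.31×10⁻⁴ s⁻¹
Wind speed in SI: 25.3 knots = 13.0 m/s
Geostrophic balance rearranged: |∂P/∂n| = f ρ V_g
|∂P/∂n| = 1.31×10⁻⁴ × 0.731 × 13.0 = 1.25×10⁻³ Pa/m

1.2×10⁻³ Pa/m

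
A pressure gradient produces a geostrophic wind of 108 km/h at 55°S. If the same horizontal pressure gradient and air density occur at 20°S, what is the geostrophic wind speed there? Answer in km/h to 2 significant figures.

With the same pressure gradient and density, V_g ∝ 1/f ∝ 1/sin φ.
V₂ = V₁ · sin φ₁ / sin φ₂ = 108 × sin 55° / sin 20°
V₂ = 108 × 0.8192/0.3420 = 260 km/h

260 km/h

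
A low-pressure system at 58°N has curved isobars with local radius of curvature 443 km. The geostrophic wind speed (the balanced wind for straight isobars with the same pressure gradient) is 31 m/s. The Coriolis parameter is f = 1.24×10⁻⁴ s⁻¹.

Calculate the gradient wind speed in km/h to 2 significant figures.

80 km/h

Around a low, centrifugal force acts outward with Coriolis, so pressure-gradient force balances both:
(1/ρ)|∂P/∂n| = fV + V²/R  →  V² + fR·V − fR·V_g = 0
With fR = 1.24×10⁻⁴ × 443×10³ m = 54.9 m/s:
V = [−fR + √((fR)² + 4 fR V_g)]/2 = [−54.9 + √(54.9² + 4×54.9×31)]/2 = 22.1 m/s
Subgeostrophic (V < V_g = 31 m/s), as expected around a low.
Converting: 22.1 m/s × 3.6 = 80 km/h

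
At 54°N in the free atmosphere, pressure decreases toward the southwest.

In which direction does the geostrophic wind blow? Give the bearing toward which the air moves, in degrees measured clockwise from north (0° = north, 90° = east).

315°

The pressure-gradient force points toward the southwest (bearing 225°).
Geostrophic balance: in the Northern Hemisphere the Coriolis force deflects motion to the right, so the geostrophic wind blows 90° to the right of the pressure-gradient force (low pressure on the left).
Rotating 225° by 90° clockwise gives 315° — the wind blows toward the northwest.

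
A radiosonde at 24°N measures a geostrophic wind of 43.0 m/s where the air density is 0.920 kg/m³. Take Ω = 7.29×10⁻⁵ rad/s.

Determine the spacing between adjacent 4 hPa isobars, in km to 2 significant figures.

170 km

Coriolis parameter at 24°N:
f = 2Ω sin φ = 2 × 7.29×10⁻⁵ × sin 24° = 5.93×10⁻⁵ s⁻¹
Geostrophic balance rearranged: |∂P/∂n| = f ρ V_g
|∂P/∂n| = 5.93×10⁻⁵ × 0.920 × 43.0 = 2.35×10⁻³ Pa/m
Isobar spacing: Δn = ΔP/|∂P/∂n| = 400 Pa / 2.35×10⁻³ Pa/m = 170503 m ≈ 170 km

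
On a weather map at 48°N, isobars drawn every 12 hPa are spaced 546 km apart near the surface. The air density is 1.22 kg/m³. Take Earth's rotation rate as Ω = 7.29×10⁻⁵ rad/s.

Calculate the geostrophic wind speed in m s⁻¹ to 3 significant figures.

Coriolis parameter at 48°N:
f = 2Ω sin φ = 2 × 7.29×10⁻⁵ × sin 48° = 1.08×10⁻⁴ s⁻¹
Pressure gradient: |∂P/∂n| = 1200 Pa / 546000 m = 2.20×10⁻³ Pa/m
Geostrophic balance (pressure-gradient force = Coriolis force):
V_g = (1/(fρ)) |∂P/∂n| = 2.20×10⁻³ / (1.08×10⁻⁴ × 1.22) = 16.6 m/s

16.6 m s⁻¹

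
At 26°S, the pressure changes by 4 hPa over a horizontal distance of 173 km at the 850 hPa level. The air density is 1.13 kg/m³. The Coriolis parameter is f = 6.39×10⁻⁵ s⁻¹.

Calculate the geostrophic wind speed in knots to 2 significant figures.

Pressure gradient: |∂P/∂n| = 400 Pa / 173000 m = 2.31×10⁻³ Pa/m
Geostrophic balance (pressure-gradient force = Coriolis force):
V_g = (1/(fρ)) |∂P/∂n| = 2.31×10⁻³ / (6.39×10⁻⁵ × 1.13) = 32.0 m/s
Converting: 32.0 m/s × 1.944 = 62 knots

62 knots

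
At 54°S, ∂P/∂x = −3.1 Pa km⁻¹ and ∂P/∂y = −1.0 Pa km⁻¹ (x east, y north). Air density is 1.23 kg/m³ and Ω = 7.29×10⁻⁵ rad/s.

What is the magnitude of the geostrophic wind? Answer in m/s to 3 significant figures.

Coriolis parameter at 54°S:
f = 2Ω sin φ = 2 × 7.29×10⁻⁵ × sin 54° = 1.18×10⁻⁴ s⁻¹
In the Southern Hemisphere f is negative: f = −1.18×10⁻⁴ s⁻¹.
Component geostrophic relations (x east, y north):
u_g = −(1/(fρ)) ∂P/∂y,  v_g = (1/(fρ)) ∂P/∂x
u_g = −(−1.0×10⁻³)/(−1.18×10⁻⁴ × 1.23) = −6.89 m/s;  v_g = (−3.1×10⁻³)/(−1.18×10⁻⁴ × 1.23) = 21.4 m/s
|V_g| = √(u_g² + v_g²) = 22.5 m/s

22.5 m/s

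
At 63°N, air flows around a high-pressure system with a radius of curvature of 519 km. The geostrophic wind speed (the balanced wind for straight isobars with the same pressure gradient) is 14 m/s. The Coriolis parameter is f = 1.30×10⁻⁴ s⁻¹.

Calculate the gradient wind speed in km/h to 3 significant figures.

Around a high, pressure-gradient force acts outward with centrifugal, so Coriolis balances both:
fV = (1/ρ)|∂P/∂n| + V²/R  →  V² − fR·V + fR·V_g = 0
With fR = 1.30×10⁻⁴ × 519×10³ m = 67.5 m/s:
V = [fR − √((fR)² − 4 fR V_g)]/2 = [67.5 − √(67.5² − 4×67.5×14)]/2 = 19.8 m/s
Supergeostrophic (V > V_g = 14 m/s), as expected around a high.
Converting: 19.8 m/s × 3.6 = 71.4 km/h

71.4 km/h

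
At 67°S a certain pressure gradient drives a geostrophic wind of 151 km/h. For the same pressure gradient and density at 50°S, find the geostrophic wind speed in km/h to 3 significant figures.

With the same pressure gradient and density, V_g ∝ 1/f ∝ 1/sin φ.
V₂ = V₁ · sin φ₁ / sin φ₂ = 151 × sin 67° / sin 50°
V₂ = 151 × 0.9205/0.7660 = 181 km/h

181 km/h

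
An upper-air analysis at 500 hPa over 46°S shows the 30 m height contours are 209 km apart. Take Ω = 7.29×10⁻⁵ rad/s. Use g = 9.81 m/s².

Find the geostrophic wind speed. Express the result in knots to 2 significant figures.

26 knots

Coriolis parameter at 46°S:
f = 2Ω sin φ = 2 × 7.29×10⁻⁵ × sin 46° = 1.05×10⁻⁴ s⁻¹
Height gradient: |∂Z/∂n| = 30 m / 209000 m = 1.44×10⁻⁴
On a pressure surface, geostrophic balance gives V_g = (g/f)|∂Z/∂n|:
V_g = 9.81 × 1.44×10⁻⁴ / 1.05×10⁻⁴ = 13.4 m/s
Converting: 13.4 m/s × 1.944 = 26 knots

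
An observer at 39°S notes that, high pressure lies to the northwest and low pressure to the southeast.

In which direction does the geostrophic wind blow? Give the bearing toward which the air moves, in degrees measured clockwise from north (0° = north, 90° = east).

045°

The pressure-gradient force points toward the southeast (bearing 135°).
Geostrophic balance: in the Southern Hemisphere the Coriolis force deflects motion to the left, so the geostrophic wind blows 90° to the left of the pressure-gradient force (low pressure on the right).
Rotating 135° by 90° counterclockwise gives 045° — the wind blows toward the northeast.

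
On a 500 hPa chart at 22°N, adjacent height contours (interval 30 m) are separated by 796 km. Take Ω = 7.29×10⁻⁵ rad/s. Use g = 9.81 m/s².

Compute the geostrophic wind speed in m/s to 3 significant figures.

6.77 m/s

Coriolis parameter at 22°N:
f = 2Ω sin φ = 2 × 7.29×10⁻⁵ × sin 22° = 5.46×10⁻⁵ s⁻¹
Height gradient: |∂Z/∂n| = 30 m / 796000 m = 3.77×10⁻⁵
On a pressure surface, geostrophic balance gives V_g = (g/f)|∂Z/∂n|:
V_g = 9.81 × 3.77×10⁻⁵ / 5.46×10⁻⁵ = 6.77 m/s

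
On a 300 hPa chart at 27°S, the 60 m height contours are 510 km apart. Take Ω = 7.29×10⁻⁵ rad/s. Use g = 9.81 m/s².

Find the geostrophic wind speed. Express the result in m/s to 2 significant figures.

Coriolis parameter at 27°S:
f = 2Ω sin φ = 2 × 7.29×10⁻⁵ × sin 27° = 6.62×10⁻⁵ s⁻¹
Height gradient: |∂Z/∂n| = 60 m / 510000 m = 1.18×10⁻⁴
On a pressure surface, geostrophic balance gives V_g = (g/f)|∂Z/∂n|:
V_g = 9.81 × 1.18×10⁻⁴ / 6.62×10⁻⁵ = 17.4 m/s

17 m/s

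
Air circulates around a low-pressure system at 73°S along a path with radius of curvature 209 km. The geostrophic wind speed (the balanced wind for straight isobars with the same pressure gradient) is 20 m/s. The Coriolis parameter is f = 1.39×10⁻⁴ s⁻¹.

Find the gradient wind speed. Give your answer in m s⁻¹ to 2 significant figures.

Around a low, centrifugal force acts outward with Coriolis, so pressure-gradient force balances both:
(1/ρ)|∂P/∂n| = fV + V²/R  →  V² + fR·V − fR·V_g = 0
With fR = 1.39×10⁻⁴ × 209×10³ m = 29.1 m/s:
V = [−fR + √((fR)² + 4 fR V_g)]/2 = [−29.1 + √(29.1² + 4×29.1×20)]/2 = 13.6 m/s
Subgeostrophic (V < V_g = 20 m/s), as expected around a low.

14 m s⁻¹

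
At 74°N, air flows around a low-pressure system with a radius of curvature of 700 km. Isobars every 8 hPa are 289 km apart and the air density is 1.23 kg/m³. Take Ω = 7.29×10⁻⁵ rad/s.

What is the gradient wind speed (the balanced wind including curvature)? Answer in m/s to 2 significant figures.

14 m/s

Coriolis parameter at 74°N:
f = 2Ω sin φ = 2 × 7.29×10⁻⁵ × sin 74° = 1.40×10⁻⁴ s⁻¹
Pressure gradient: |∂P/∂n| = 800 Pa / 289000 m = 2.77×10⁻³ Pa/m
Geostrophic speed: V_g = |∂P/∂n|/(fρ) = 2.77×10⁻³/(1.40×10⁻⁴ × 1.23) = 16.1 m/s
Around a low, centrifugal force acts outward with Coriolis, so pressure-gradient force balances both:
(1/ρ)|∂P/∂n| = fV + V²/R  →  V² + fR·V − fR·V_g = 0
With fR = 1.40×10⁻⁴ × 700×10³ m = 98.1 m/s:
V = [−fR + √((fR)² + 4 fR V_g)]/2 = [−98.1 + √(98.1² + 4×98.1×16.1)]/2 = 14 m/s
Subgeostrophic (V < V_g = 16.1 m/s), as expected around a low.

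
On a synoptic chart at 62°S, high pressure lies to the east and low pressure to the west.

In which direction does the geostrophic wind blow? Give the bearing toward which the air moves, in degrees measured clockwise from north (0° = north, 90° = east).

180°

The pressure-gradient force points toward the west (bearing 270°).
Geostrophic balance: in the Southern Hemisphere the Coriolis force deflects motion to the left, so the geostrophic wind blows 90° to the left of the pressure-gradient force (low pressure on the right).
Rotating 270° by 90° counterclockwise gives 180° — the wind blows toward the south.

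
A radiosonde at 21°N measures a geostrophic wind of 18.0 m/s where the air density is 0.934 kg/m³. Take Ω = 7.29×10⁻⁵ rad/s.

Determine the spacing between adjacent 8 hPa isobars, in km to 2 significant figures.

910 km

Coriolis parameter at 21°N:
f = 2Ω sin φ = 2 × 7.29×10⁻⁵ × sin 21° = 5.23×10⁻⁵ s⁻¹
Geostrophic balance rearranged: |∂P/∂n| = f ρ V_g
|∂P/∂n| = 5.23×10⁻⁵ × 0.934 × 18.0 = 8.78×10⁻⁴ Pa/m
Isobar spacing: Δn = ΔP/|∂P/∂n| = 800 Pa / 8.78×10⁻⁴ Pa/m = 910718 m ≈ 910 km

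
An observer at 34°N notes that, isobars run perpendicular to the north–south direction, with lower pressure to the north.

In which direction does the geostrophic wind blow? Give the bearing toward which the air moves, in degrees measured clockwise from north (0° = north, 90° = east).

090°

The pressure-gradient force points toward the north (bearing 000°).
Geostrophic balance: in the Northern Hemisphere the Coriolis force deflects motion to the right, so the geostrophic wind blows 90° to the right of the pressure-gradient force (low pressure on the left).
Rotating 000° by 90° clockwise gives 090° — the wind blows toward the east.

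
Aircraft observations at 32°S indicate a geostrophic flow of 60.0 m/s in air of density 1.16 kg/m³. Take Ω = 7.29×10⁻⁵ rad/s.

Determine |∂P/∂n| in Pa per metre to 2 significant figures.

Coriolis parameter at 32°S:
f = 2Ω sin φ = 2 × 7.29×10⁻⁵ × sin 32° = 7.73×10⁻⁵ s⁻¹
Geostrophic balance rearranged: |∂P/∂n| = f ρ V_g
|∂P/∂n| = 7.73×10⁻⁵ × 1.16 × 60.0 = 5.38×10⁻³ Pa/m

5.4×10⁻³ Pa/m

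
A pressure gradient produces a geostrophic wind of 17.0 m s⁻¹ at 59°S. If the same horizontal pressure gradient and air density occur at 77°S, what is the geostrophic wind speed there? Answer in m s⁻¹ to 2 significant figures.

15 m s⁻¹

With the same pressure gradient and density, V_g ∝ 1/f ∝ 1/sin φ.
V₂ = V₁ · sin φ₁ / sin φ₂ = 17.0 × sin 59° / sin 77°
V₂ = 17.0 × 0.8572/0.9744 = 15 m s⁻¹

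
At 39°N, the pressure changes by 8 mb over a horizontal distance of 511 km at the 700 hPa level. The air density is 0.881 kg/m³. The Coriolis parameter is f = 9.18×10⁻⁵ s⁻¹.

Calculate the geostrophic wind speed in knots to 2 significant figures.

38 knots

Pressure gradient: |∂P/∂n| = 800 Pa / 511000 m = 1.57×10⁻³ Pa/m
Geostrophic balance (pressure-gradient force = Coriolis force):
V_g = (1/(fρ)) |∂P/∂n| = 1.57×10⁻³ / (9.18×10⁻⁵ × 0.881) = 19.4 m/s
Converting: 19.4 m/s × 1.944 = 38 knots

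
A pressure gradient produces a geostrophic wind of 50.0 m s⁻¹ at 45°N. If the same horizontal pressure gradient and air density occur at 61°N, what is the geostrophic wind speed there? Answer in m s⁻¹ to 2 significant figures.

With the same pressure gradient and density, V_g ∝ 1/f ∝ 1/sin φ.
V₂ = V₁ · sin φ₁ / sin φ₂ = 50.0 × sin 45° / sin 61°
V₂ = 50.0 × 0.7071/0.8746 = 40 m s⁻¹

40 m s⁻¹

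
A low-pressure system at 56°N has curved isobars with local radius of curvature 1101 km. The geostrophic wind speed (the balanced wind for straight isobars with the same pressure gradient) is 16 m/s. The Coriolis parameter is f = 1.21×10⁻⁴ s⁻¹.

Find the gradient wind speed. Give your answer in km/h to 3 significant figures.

Around a low, centrifugal force acts outward with Coriolis, so pressure-gradient force balances both:
(1/ρ)|∂P/∂n| = fV + V²/R  →  V² + fR·V − fR·V_g = 0
With fR = 1.21×10⁻⁴ × 1101×10³ m = 133 m/s:
V = [−fR + √((fR)² + 4 fR V_g)]/2 = [−133 + √(133² + 4×133×16)]/2 = 14.4 m/s
Subgeostrophic (V < V_g = 16 m/s), as expected around a low.
Converting: 14.4 m/s × 3.6 = 52.0 km/h

52.0 km/h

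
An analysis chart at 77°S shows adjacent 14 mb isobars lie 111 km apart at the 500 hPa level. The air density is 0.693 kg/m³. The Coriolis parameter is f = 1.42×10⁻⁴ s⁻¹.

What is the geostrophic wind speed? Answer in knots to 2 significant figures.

Pressure gradient: |∂P/∂n| = 1400 Pa / 111000 m = 1.26×10⁻² Pa/m
Geostrophic balance (pressure-gradient force = Coriolis force):
V_g = (1/(fρ)) |∂P/∂n| = 1.26×10⁻² / (1.42×10⁻⁴ × 0.693) = 128 m/s
Converting: 128 m/s × 1.944 = 250 knots

250 knots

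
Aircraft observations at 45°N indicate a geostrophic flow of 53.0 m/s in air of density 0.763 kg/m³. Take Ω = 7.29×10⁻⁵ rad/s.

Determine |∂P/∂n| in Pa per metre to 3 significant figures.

Coriolis parameter at 45°N:
f = 2Ω sin φ = 2 × 7.29×10⁻⁵ × sin 45° = 1.03×10⁻⁴ s⁻¹
Geostrophic balance rearranged: |∂P/∂n| = f ρ V_g
|∂P/∂n| = 1.03×10⁻⁴ × 0.763 × 53.0 = 4.17×10⁻³ Pa/m

4.17×10⁻³ Pa/m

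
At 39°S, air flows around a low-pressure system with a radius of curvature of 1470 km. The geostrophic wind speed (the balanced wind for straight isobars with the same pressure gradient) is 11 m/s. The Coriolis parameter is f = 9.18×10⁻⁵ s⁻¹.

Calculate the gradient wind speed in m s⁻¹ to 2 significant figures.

10 m s⁻¹

Around a low, centrifugal force acts outward with Coriolis, so pressure-gradient force balances both:
(1/ρ)|∂P/∂n| = fV + V²/R  →  V² + fR·V − fR·V_g = 0
With fR = 9.18×10⁻⁵ × 1470×10³ m = 135 m/s:
V = [−fR + √((fR)² + 4 fR V_g)]/2 = [−135 + √(135² + 4×135×11)]/2 = 10.2 m/s
Subgeostrophic (V < V_g = 11 m/s), as expected around a low.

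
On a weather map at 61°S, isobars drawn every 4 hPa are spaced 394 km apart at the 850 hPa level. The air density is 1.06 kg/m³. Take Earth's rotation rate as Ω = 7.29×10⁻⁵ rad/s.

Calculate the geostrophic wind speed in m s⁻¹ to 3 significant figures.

7.51 m s⁻¹

Coriolis parameter at 61°S:
f = 2Ω sin φ = 2 × 7.29×10⁻⁵ × sin 61° = 1.28×10⁻⁴ s⁻¹
Pressure gradient: |∂P/∂n| = 400 Pa / 394000 m = 1.02×10⁻³ Pa/m
Geostrophic balance (pressure-gradient force = Coriolis force):
V_g = (1/(fρ)) |∂P/∂n| = 1.02×10⁻³ / (1.28×10⁻⁴ × 1.06) = 7.51 m/s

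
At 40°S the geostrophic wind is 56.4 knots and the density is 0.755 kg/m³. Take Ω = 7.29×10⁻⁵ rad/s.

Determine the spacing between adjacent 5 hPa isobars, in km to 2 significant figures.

240 km

Coriolis parameter at 40°S:
f = 2Ω sin φ = 2 × 7.29×10⁻⁵ × sin 40° = 9.37×10⁻⁵ s⁻¹
Wind speed in SI: 56.4 knots = 29.0 m/s
Geostrophic balance rearranged: |∂P/∂n| = f ρ V_g
|∂P/∂n| = 9.37×10⁻⁵ × 0.755 × 29.0 = 2.05×10⁻³ Pa/m
Isobar spacing: Δn = ΔP/|∂P/∂n| = 500 Pa / 2.05×10⁻³ Pa/m = 243546 m ≈ 240 km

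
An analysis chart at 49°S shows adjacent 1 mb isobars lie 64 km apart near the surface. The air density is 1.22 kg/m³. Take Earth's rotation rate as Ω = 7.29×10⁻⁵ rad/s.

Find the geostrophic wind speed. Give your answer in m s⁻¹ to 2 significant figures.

12 m s⁻¹

Coriolis parameter at 49°S:
f = 2Ω sin φ = 2 × 7.29×10⁻⁵ × sin 49° = 1.10×10⁻⁴ s⁻¹
Pressure gradient: |∂P/∂n| = 100 Pa / 64000 m = 1.56×10⁻³ Pa/m
Geostrophic balance (pressure-gradient force = Coriolis force):
V_g = (1/(fρ)) |∂P/∂n| = 1.56×10⁻³ / (1.10×10⁻⁴ × 1.22) = 11.6 m/s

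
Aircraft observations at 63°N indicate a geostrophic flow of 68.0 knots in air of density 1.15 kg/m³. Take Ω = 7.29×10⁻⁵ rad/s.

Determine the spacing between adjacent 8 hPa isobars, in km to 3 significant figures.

Coriolis parameter at 63°N:
f = 2Ω sin φ = 2 × 7.29×10⁻⁵ × sin 63° = 1.30×10⁻⁴ s⁻¹
Wind speed in SI: 68.0 knots = 35.0 m/s
Geostrophic balance rearranged: |∂P/∂n| = f ρ V_g
|∂P/∂n| = 1.30×10⁻⁴ × 1.15 × 35.0 = 5.23×10⁻³ Pa/m
Isobar spacing: Δn = ΔP/|∂P/∂n| = 800 Pa / 5.23×10⁻³ Pa/m = 153076 m ≈ 153 km

153 km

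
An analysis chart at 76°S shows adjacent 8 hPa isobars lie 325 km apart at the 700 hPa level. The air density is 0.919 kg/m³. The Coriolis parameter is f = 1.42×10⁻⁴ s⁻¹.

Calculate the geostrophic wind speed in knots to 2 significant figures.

Pressure gradient: |∂P/∂n| = 800 Pa / 325000 m = 2.46×10⁻³ Pa/m
Geostrophic balance (pressure-gradient force = Coriolis force):
V_g = (1/(fρ)) |∂P/∂n| = 2.46×10⁻³ / (1.42×10⁻⁴ × 0.919) = 18.9 m/s
Converting: 18.9 m/s × 1.944 = 37 knots

37 knots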